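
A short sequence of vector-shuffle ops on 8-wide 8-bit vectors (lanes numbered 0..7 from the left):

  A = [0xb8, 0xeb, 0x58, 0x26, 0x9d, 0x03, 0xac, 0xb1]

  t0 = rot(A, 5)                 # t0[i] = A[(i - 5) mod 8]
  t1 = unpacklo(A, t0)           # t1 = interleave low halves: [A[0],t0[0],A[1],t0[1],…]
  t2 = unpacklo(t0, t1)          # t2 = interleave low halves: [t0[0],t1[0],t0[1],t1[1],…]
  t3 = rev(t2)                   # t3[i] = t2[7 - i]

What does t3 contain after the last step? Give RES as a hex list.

t0 = [0x26, 0x9d, 0x03, 0xac, 0xb1, 0xb8, 0xeb, 0x58]
t1 = [0xb8, 0x26, 0xeb, 0x9d, 0x58, 0x03, 0x26, 0xac]
t2 = [0x26, 0xb8, 0x9d, 0x26, 0x03, 0xeb, 0xac, 0x9d]
t3 = [0x9d, 0xac, 0xeb, 0x03, 0x26, 0x9d, 0xb8, 0x26]

RES = [0x9d, 0xac, 0xeb, 0x03, 0x26, 0x9d, 0xb8, 0x26]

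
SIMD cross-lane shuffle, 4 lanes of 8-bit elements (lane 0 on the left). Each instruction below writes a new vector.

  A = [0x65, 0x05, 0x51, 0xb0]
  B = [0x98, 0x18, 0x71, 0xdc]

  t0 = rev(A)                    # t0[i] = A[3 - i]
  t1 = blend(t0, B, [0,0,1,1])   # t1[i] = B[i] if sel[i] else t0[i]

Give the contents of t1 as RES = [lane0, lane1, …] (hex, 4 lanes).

  t0: b0 51 05 65
  t1: b0 51 71 dc

RES = [ 0xb0  0x51  0x71  0xdc ]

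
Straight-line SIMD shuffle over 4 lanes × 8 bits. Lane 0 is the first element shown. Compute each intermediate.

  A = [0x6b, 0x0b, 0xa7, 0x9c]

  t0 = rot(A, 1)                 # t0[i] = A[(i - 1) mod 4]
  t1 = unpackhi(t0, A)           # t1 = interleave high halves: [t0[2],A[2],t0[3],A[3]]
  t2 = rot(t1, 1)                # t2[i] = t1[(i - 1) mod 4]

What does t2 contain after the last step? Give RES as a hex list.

  t0: 9c 6b 0b a7
  t1: 0b a7 a7 9c
  t2: 9c 0b a7 a7

RES = [ 0x9c  0x0b  0xa7  0xa7 ]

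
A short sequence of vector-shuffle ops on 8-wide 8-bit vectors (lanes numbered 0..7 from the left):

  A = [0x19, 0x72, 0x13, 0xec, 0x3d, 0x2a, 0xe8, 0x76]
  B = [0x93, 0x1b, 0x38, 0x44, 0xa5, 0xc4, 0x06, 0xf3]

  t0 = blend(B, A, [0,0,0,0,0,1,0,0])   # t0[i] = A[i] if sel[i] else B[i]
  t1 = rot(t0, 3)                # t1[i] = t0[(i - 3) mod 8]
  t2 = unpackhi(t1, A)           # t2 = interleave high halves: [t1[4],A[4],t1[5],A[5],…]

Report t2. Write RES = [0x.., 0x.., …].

RES = [0x1b, 0x3d, 0x38, 0x2a, 0x44, 0xe8, 0xa5, 0x76]

  t0: 93 1b 38 44 a5 2a 06 f3
  t1: 2a 06 f3 93 1b 38 44 a5
  t2: 1b 3d 38 2a 44 e8 a5 76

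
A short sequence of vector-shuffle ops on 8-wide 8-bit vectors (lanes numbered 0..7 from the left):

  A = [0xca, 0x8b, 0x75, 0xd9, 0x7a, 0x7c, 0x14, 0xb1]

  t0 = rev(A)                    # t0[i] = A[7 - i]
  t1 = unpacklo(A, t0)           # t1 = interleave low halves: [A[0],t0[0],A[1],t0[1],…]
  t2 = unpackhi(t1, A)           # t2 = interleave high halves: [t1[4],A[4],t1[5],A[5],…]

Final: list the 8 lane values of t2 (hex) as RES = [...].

RES = [ 0x75  0x7a  0x7c  0x7c  0xd9  0x14  0x7a  0xb1 ]

  t0: b1 14 7c 7a d9 75 8b ca
  t1: ca b1 8b 14 75 7c d9 7a
  t2: 75 7a 7c 7c d9 14 7a b1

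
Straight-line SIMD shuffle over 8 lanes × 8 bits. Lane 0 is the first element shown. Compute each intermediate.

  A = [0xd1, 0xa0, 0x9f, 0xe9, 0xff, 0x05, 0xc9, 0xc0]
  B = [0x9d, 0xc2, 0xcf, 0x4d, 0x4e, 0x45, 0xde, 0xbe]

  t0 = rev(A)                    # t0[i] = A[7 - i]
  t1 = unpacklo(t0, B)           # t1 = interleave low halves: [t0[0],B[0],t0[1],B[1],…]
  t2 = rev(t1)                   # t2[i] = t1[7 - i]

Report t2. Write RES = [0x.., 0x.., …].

RES = [0x4d, 0xff, 0xcf, 0x05, 0xc2, 0xc9, 0x9d, 0xc0]

t0 = [0xc0, 0xc9, 0x05, 0xff, 0xe9, 0x9f, 0xa0, 0xd1]
t1 = [0xc0, 0x9d, 0xc9, 0xc2, 0x05, 0xcf, 0xff, 0x4d]
t2 = [0x4d, 0xff, 0xcf, 0x05, 0xc2, 0xc9, 0x9d, 0xc0]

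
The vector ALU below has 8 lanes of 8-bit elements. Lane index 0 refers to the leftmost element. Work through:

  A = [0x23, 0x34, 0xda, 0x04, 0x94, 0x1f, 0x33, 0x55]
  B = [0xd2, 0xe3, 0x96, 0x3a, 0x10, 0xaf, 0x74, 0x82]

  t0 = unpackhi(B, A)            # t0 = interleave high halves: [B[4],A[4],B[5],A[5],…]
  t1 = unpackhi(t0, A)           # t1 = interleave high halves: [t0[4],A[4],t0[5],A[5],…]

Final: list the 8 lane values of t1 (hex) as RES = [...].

RES = [ 0x74  0x94  0x33  0x1f  0x82  0x33  0x55  0x55 ]

  t0: 10 94 af 1f 74 33 82 55
  t1: 74 94 33 1f 82 33 55 55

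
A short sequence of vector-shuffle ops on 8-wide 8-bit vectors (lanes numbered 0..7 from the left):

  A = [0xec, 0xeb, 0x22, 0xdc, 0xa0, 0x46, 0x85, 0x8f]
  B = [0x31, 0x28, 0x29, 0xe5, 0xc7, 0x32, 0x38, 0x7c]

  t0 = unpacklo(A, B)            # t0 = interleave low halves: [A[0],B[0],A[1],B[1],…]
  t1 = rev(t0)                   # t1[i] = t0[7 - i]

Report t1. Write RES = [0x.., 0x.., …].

→ t0 |ec|31|eb|28|22|29|dc|e5|
→ t1 |e5|dc|29|22|28|eb|31|ec|

RES = [ 0xe5  0xdc  0x29  0x22  0x28  0xeb  0x31  0xec ]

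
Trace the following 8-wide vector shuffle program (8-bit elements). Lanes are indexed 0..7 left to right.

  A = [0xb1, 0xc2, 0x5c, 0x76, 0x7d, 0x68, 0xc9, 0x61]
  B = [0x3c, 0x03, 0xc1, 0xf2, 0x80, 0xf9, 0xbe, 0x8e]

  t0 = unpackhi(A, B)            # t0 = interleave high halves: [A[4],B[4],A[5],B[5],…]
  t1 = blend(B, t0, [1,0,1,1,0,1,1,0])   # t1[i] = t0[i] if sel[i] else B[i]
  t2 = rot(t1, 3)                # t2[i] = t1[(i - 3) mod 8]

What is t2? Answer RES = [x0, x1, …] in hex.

RES = [0xbe, 0x61, 0x8e, 0x7d, 0x03, 0x68, 0xf9, 0x80]

  t0: 7d 80 68 f9 c9 be 61 8e
  t1: 7d 03 68 f9 80 be 61 8e
  t2: be 61 8e 7d 03 68 f9 80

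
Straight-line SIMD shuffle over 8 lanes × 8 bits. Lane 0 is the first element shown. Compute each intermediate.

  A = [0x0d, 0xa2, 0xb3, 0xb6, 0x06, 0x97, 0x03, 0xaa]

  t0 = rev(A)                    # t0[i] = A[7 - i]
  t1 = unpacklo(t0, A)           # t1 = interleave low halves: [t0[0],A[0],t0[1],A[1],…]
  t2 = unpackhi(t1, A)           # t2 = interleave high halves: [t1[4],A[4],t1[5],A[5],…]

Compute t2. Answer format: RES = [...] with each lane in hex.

  t0: aa 03 97 06 b6 b3 a2 0d
  t1: aa 0d 03 a2 97 b3 06 b6
  t2: 97 06 b3 97 06 03 b6 aa

RES = [ 0x97  0x06  0xb3  0x97  0x06  0x03  0xb6  0xaa ]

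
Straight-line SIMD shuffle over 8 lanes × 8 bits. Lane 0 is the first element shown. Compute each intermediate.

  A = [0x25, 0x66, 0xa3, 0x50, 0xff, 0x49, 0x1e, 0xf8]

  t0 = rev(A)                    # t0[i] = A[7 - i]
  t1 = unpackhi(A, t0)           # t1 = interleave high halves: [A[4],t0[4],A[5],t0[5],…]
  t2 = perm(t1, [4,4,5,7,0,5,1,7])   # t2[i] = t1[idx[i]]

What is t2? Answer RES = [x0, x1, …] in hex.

  t0: f8 1e 49 ff 50 a3 66 25
  t1: ff 50 49 a3 1e 66 f8 25
  t2: 1e 1e 66 25 ff 66 50 25

RES = [ 0x1e  0x1e  0x66  0x25  0xff  0x66  0x50  0x25 ]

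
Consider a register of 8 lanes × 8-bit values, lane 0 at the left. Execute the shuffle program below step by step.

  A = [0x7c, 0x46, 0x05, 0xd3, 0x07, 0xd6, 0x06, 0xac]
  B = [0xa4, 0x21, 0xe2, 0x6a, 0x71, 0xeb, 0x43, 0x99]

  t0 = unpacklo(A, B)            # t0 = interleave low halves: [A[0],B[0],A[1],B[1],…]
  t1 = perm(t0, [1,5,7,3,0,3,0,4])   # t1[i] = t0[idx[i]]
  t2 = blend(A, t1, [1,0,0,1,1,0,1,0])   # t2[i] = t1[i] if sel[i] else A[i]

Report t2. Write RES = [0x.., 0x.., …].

  t0: 7c a4 46 21 05 e2 d3 6a
  t1: a4 e2 6a 21 7c 21 7c 05
  t2: a4 46 05 21 7c d6 7c ac

RES = [0xa4, 0x46, 0x05, 0x21, 0x7c, 0xd6, 0x7c, 0xac]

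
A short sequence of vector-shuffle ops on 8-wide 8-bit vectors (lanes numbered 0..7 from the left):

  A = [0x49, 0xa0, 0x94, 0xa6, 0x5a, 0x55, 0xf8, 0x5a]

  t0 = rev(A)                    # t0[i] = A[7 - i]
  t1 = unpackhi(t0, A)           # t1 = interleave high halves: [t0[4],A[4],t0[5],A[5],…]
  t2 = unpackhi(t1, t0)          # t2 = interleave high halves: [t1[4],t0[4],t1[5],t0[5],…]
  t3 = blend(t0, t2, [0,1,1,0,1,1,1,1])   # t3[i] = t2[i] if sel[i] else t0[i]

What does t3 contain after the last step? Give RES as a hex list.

→ t0 |5a|f8|55|5a|a6|94|a0|49|
→ t1 |a6|5a|94|55|a0|f8|49|5a|
→ t2 |a0|a6|f8|94|49|a0|5a|49|
→ t3 |5a|a6|f8|5a|49|a0|5a|49|

RES = [0x5a, 0xa6, 0xf8, 0x5a, 0x49, 0xa0, 0x5a, 0x49]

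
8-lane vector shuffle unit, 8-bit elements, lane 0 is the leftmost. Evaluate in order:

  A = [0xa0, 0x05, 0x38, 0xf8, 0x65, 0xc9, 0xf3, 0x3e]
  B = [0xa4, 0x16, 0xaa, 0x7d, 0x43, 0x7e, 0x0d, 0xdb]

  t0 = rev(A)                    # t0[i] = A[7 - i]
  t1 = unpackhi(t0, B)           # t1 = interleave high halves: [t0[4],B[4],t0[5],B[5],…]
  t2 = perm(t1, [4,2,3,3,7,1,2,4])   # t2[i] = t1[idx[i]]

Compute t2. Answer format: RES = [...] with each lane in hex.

RES = [ 0x05  0x38  0x7e  0x7e  0xdb  0x43  0x38  0x05 ]

→ t0 |3e|f3|c9|65|f8|38|05|a0|
→ t1 |f8|43|38|7e|05|0d|a0|db|
→ t2 |05|38|7e|7e|db|43|38|05|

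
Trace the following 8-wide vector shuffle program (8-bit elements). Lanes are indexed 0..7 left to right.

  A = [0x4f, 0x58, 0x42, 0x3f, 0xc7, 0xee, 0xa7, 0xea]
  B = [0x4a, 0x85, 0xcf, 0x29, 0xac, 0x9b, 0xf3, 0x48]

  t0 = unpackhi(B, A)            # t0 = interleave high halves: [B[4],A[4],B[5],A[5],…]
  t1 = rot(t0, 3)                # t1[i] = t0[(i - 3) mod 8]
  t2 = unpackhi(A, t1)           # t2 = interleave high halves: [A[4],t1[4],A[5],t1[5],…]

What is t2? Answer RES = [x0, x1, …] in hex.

t0 = [0xac, 0xc7, 0x9b, 0xee, 0xf3, 0xa7, 0x48, 0xea]
t1 = [0xa7, 0x48, 0xea, 0xac, 0xc7, 0x9b, 0xee, 0xf3]
t2 = [0xc7, 0xc7, 0xee, 0x9b, 0xa7, 0xee, 0xea, 0xf3]

RES = [ 0xc7  0xc7  0xee  0x9b  0xa7  0xee  0xea  0xf3 ]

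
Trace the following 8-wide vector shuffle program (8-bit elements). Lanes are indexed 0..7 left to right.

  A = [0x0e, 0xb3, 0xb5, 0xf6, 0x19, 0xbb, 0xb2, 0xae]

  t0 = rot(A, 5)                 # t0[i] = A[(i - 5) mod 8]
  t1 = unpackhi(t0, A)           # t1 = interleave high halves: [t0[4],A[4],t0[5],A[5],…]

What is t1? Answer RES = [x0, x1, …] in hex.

RES = [0xae, 0x19, 0x0e, 0xbb, 0xb3, 0xb2, 0xb5, 0xae]

→ t0 |f6|19|bb|b2|ae|0e|b3|b5|
→ t1 |ae|19|0e|bb|b3|b2|b5|ae|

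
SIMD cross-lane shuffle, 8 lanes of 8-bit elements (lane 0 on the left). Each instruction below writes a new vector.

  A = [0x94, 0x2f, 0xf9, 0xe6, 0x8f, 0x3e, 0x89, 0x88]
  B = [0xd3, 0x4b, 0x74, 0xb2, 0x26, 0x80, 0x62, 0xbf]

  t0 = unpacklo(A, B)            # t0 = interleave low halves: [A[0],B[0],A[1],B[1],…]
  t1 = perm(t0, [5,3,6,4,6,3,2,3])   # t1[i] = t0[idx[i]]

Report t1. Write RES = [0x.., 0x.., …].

t0 = [0x94, 0xd3, 0x2f, 0x4b, 0xf9, 0x74, 0xe6, 0xb2]
t1 = [0x74, 0x4b, 0xe6, 0xf9, 0xe6, 0x4b, 0x2f, 0x4b]

RES = [ 0x74  0x4b  0xe6  0xf9  0xe6  0x4b  0x2f  0x4b ]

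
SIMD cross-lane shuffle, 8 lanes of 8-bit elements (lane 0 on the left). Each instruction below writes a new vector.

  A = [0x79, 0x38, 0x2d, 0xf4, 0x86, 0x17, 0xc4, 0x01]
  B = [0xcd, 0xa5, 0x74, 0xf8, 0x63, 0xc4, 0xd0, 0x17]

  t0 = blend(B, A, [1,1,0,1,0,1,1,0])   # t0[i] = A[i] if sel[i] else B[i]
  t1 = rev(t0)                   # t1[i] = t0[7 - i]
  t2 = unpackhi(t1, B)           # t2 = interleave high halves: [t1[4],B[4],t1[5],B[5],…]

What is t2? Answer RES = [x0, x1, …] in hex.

RES = [ 0xf4  0x63  0x74  0xc4  0x38  0xd0  0x79  0x17 ]

→ t0 |79|38|74|f4|63|17|c4|17|
→ t1 |17|c4|17|63|f4|74|38|79|
→ t2 |f4|63|74|c4|38|d0|79|17|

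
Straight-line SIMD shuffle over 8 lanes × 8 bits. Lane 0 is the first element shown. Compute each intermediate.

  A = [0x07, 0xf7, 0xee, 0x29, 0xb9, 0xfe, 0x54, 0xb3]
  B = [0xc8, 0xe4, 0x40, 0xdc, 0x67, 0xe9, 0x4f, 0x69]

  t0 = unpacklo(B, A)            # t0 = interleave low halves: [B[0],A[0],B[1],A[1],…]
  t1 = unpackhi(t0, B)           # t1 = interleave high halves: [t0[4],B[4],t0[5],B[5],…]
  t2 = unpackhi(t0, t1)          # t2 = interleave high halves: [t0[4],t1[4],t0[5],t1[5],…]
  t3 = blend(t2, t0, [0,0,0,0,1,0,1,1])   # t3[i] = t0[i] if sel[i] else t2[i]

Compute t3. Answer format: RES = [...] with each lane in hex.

RES = [ 0x40  0xdc  0xee  0x4f  0x40  0x29  0xdc  0x29 ]

  t0: c8 07 e4 f7 40 ee dc 29
  t1: 40 67 ee e9 dc 4f 29 69
  t2: 40 dc ee 4f dc 29 29 69
  t3: 40 dc ee 4f 40 29 dc 29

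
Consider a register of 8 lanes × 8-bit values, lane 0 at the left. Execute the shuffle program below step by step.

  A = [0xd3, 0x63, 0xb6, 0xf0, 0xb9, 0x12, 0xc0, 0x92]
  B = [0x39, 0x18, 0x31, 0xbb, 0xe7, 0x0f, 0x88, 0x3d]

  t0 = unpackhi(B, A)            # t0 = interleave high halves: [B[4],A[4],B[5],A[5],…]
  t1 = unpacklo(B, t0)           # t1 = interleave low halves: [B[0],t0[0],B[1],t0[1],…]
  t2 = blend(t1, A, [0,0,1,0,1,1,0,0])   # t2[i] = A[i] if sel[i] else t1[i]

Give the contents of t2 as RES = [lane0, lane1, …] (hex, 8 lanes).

RES = [0x39, 0xe7, 0xb6, 0xb9, 0xb9, 0x12, 0xbb, 0x12]

t0 = [0xe7, 0xb9, 0x0f, 0x12, 0x88, 0xc0, 0x3d, 0x92]
t1 = [0x39, 0xe7, 0x18, 0xb9, 0x31, 0x0f, 0xbb, 0x12]
t2 = [0x39, 0xe7, 0xb6, 0xb9, 0xb9, 0x12, 0xbb, 0x12]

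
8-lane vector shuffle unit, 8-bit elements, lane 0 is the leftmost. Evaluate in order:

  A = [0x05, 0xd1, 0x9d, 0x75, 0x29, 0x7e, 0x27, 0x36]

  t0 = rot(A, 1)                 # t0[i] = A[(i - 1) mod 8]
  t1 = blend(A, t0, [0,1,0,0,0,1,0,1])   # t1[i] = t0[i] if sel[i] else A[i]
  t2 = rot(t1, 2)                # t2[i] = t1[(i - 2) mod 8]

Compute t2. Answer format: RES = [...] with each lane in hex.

RES = [0x27, 0x27, 0x05, 0x05, 0x9d, 0x75, 0x29, 0x29]

→ t0 |36|05|d1|9d|75|29|7e|27|
→ t1 |05|05|9d|75|29|29|27|27|
→ t2 |27|27|05|05|9d|75|29|29|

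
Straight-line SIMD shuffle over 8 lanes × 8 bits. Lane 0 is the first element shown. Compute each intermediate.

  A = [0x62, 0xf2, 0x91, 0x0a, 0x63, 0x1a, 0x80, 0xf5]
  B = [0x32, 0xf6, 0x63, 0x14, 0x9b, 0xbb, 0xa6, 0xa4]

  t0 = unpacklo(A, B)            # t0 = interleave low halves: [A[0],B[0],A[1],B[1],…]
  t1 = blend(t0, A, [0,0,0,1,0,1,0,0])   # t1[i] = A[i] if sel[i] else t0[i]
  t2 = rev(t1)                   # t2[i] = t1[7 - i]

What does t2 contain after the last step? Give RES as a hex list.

RES = [ 0x14  0x0a  0x1a  0x91  0x0a  0xf2  0x32  0x62 ]

  t0: 62 32 f2 f6 91 63 0a 14
  t1: 62 32 f2 0a 91 1a 0a 14
  t2: 14 0a 1a 91 0a f2 32 62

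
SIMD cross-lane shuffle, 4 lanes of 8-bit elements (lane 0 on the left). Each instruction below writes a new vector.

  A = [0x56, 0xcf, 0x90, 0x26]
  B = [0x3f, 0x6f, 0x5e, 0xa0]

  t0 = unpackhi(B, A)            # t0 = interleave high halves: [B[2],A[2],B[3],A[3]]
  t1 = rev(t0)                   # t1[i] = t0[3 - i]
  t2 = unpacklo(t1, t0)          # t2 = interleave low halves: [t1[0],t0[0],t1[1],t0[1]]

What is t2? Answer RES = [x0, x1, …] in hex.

→ t0 |5e|90|a0|26|
→ t1 |26|a0|90|5e|
→ t2 |26|5e|a0|90|

RES = [ 0x26  0x5e  0xa0  0x90 ]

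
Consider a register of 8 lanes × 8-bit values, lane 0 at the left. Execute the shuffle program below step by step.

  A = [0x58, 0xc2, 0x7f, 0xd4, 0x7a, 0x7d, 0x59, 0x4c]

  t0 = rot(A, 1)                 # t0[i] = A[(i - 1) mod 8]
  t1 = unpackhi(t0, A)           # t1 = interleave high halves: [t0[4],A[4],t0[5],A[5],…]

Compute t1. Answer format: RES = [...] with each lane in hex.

RES = [ 0xd4  0x7a  0x7a  0x7d  0x7d  0x59  0x59  0x4c ]

  t0: 4c 58 c2 7f d4 7a 7d 59
  t1: d4 7a 7a 7d 7d 59 59 4c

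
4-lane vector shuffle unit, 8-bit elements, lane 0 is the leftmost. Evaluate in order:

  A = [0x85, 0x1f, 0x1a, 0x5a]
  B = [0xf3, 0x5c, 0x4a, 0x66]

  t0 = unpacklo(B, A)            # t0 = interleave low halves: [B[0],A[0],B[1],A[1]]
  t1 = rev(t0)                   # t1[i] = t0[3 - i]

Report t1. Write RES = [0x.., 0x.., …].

→ t0 |f3|85|5c|1f|
→ t1 |1f|5c|85|f3|

RES = [ 0x1f  0x5c  0x85  0xf3 ]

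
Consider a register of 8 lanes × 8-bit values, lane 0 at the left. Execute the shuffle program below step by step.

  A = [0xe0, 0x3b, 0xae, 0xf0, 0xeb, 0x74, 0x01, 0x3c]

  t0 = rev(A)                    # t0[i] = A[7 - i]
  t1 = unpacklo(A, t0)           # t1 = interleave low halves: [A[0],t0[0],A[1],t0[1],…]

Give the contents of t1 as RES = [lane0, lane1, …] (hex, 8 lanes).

t0 = [0x3c, 0x01, 0x74, 0xeb, 0xf0, 0xae, 0x3b, 0xe0]
t1 = [0xe0, 0x3c, 0x3b, 0x01, 0xae, 0x74, 0xf0, 0xeb]

RES = [ 0xe0  0x3c  0x3b  0x01  0xae  0x74  0xf0  0xeb ]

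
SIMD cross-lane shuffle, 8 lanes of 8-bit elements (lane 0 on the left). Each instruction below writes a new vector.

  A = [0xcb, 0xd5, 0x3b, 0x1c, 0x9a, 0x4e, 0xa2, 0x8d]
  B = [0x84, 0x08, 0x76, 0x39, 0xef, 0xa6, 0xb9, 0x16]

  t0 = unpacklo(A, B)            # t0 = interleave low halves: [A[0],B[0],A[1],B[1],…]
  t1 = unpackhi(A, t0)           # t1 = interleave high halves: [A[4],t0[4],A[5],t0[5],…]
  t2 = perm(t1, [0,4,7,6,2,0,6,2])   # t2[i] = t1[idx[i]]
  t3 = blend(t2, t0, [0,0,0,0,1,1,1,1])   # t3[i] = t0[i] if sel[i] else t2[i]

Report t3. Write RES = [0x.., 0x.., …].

→ t0 |cb|84|d5|08|3b|76|1c|39|
→ t1 |9a|3b|4e|76|a2|1c|8d|39|
→ t2 |9a|a2|39|8d|4e|9a|8d|4e|
→ t3 |9a|a2|39|8d|3b|76|1c|39|

RES = [ 0x9a  0xa2  0x39  0x8d  0x3b  0x76  0x1c  0x39 ]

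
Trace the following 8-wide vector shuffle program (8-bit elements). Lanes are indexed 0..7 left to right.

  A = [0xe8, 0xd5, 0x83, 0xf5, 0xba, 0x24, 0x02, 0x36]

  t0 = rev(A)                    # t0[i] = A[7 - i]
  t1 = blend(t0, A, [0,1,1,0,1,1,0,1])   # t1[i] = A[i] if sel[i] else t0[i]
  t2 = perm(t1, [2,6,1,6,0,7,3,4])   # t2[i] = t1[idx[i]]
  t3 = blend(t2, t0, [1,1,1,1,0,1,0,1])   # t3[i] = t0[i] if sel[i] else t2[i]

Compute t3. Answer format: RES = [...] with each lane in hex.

RES = [ 0x36  0x02  0x24  0xba  0x36  0x83  0xba  0xe8 ]

t0 = [0x36, 0x02, 0x24, 0xba, 0xf5, 0x83, 0xd5, 0xe8]
t1 = [0x36, 0xd5, 0x83, 0xba, 0xba, 0x24, 0xd5, 0x36]
t2 = [0x83, 0xd5, 0xd5, 0xd5, 0x36, 0x36, 0xba, 0xba]
t3 = [0x36, 0x02, 0x24, 0xba, 0x36, 0x83, 0xba, 0xe8]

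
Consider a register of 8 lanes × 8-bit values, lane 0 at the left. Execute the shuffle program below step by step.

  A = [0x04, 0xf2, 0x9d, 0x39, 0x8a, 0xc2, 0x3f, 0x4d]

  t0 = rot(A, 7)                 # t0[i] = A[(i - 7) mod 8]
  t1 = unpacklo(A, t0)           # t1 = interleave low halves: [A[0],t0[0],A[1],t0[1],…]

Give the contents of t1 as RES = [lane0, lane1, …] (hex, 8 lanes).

t0 = [0xf2, 0x9d, 0x39, 0x8a, 0xc2, 0x3f, 0x4d, 0x04]
t1 = [0x04, 0xf2, 0xf2, 0x9d, 0x9d, 0x39, 0x39, 0x8a]

RES = [ 0x04  0xf2  0xf2  0x9d  0x9d  0x39  0x39  0x8a ]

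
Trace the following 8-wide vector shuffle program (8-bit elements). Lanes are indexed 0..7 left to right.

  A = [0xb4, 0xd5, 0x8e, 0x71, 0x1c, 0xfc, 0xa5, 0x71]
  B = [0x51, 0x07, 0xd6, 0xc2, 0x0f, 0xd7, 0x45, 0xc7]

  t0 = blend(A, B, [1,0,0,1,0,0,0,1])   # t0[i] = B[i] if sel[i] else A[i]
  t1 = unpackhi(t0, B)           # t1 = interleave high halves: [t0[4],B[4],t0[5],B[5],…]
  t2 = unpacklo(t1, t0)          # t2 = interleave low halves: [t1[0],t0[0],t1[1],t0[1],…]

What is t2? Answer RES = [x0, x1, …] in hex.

→ t0 |51|d5|8e|c2|1c|fc|a5|c7|
→ t1 |1c|0f|fc|d7|a5|45|c7|c7|
→ t2 |1c|51|0f|d5|fc|8e|d7|c2|

RES = [ 0x1c  0x51  0x0f  0xd5  0xfc  0x8e  0xd7  0xc2 ]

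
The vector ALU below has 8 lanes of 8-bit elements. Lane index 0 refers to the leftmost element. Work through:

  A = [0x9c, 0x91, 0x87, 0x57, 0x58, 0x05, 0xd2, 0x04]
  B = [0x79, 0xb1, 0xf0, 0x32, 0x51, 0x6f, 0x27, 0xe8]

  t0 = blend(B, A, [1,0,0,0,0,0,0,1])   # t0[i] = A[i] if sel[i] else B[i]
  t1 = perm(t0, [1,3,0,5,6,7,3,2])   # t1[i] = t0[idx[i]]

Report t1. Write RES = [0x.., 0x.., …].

→ t0 |9c|b1|f0|32|51|6f|27|04|
→ t1 |b1|32|9c|6f|27|04|32|f0|

RES = [ 0xb1  0x32  0x9c  0x6f  0x27  0x04  0x32  0xf0 ]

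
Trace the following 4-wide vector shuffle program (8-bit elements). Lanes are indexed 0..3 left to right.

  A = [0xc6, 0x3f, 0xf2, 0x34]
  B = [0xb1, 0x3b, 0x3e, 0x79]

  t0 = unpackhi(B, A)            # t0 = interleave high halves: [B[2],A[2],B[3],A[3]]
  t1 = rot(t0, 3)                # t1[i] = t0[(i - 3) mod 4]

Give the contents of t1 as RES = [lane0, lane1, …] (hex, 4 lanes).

RES = [0xf2, 0x79, 0x34, 0x3e]

  t0: 3e f2 79 34
  t1: f2 79 34 3e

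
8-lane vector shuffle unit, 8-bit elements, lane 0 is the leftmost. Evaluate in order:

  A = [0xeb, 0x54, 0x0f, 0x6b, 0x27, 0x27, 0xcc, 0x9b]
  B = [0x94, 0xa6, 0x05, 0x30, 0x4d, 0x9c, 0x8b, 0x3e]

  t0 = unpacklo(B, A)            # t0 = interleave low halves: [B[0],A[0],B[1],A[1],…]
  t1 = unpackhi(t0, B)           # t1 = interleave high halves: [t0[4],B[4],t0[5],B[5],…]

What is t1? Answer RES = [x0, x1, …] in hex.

  t0: 94 eb a6 54 05 0f 30 6b
  t1: 05 4d 0f 9c 30 8b 6b 3e

RES = [0x05, 0x4d, 0x0f, 0x9c, 0x30, 0x8b, 0x6b, 0x3e]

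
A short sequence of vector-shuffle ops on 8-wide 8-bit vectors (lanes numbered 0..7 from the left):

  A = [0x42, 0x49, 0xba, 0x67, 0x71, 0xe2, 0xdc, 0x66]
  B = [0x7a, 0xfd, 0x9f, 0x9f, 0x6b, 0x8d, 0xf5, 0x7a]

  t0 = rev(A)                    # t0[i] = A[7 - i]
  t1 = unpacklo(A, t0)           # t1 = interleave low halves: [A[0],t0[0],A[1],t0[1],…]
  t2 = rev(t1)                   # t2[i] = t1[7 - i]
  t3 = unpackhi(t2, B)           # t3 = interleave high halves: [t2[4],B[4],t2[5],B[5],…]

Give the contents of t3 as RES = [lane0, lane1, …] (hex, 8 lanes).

RES = [0xdc, 0x6b, 0x49, 0x8d, 0x66, 0xf5, 0x42, 0x7a]

  t0: 66 dc e2 71 67 ba 49 42
  t1: 42 66 49 dc ba e2 67 71
  t2: 71 67 e2 ba dc 49 66 42
  t3: dc 6b 49 8d 66 f5 42 7a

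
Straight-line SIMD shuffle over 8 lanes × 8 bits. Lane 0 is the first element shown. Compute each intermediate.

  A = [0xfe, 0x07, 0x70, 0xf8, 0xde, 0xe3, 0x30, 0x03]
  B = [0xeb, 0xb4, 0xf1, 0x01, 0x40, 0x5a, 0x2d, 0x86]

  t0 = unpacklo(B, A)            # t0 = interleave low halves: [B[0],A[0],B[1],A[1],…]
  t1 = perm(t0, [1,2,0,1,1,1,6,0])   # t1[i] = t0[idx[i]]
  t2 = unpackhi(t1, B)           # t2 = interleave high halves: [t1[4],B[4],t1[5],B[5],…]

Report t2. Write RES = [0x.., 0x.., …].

  t0: eb fe b4 07 f1 70 01 f8
  t1: fe b4 eb fe fe fe 01 eb
  t2: fe 40 fe 5a 01 2d eb 86

RES = [0xfe, 0x40, 0xfe, 0x5a, 0x01, 0x2d, 0xeb, 0x86]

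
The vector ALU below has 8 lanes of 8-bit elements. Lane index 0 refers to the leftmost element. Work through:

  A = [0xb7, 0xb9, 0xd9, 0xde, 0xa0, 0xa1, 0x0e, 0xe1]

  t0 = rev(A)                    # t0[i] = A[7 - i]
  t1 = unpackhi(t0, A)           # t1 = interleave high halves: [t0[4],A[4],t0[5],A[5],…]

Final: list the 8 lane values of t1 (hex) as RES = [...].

RES = [ 0xde  0xa0  0xd9  0xa1  0xb9  0x0e  0xb7  0xe1 ]

→ t0 |e1|0e|a1|a0|de|d9|b9|b7|
→ t1 |de|a0|d9|a1|b9|0e|b7|e1|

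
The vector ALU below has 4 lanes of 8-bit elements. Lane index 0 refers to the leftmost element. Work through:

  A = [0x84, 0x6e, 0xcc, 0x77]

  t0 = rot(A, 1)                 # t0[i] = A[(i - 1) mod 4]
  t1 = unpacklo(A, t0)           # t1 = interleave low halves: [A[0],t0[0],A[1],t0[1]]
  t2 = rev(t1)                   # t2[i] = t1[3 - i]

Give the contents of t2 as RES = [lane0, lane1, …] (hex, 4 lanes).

RES = [ 0x84  0x6e  0x77  0x84 ]

t0 = [0x77, 0x84, 0x6e, 0xcc]
t1 = [0x84, 0x77, 0x6e, 0x84]
t2 = [0x84, 0x6e, 0x77, 0x84]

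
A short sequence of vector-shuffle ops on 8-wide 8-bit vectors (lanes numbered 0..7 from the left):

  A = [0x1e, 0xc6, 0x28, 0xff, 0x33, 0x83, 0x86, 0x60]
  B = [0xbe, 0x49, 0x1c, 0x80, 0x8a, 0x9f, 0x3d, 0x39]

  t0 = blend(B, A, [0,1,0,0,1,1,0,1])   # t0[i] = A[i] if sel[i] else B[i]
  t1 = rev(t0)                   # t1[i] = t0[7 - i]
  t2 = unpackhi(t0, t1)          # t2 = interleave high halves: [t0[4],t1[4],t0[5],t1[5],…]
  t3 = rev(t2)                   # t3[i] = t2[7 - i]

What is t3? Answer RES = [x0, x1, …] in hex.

  t0: be c6 1c 80 33 83 3d 60
  t1: 60 3d 83 33 80 1c c6 be
  t2: 33 80 83 1c 3d c6 60 be
  t3: be 60 c6 3d 1c 83 80 33

RES = [0xbe, 0x60, 0xc6, 0x3d, 0x1c, 0x83, 0x80, 0x33]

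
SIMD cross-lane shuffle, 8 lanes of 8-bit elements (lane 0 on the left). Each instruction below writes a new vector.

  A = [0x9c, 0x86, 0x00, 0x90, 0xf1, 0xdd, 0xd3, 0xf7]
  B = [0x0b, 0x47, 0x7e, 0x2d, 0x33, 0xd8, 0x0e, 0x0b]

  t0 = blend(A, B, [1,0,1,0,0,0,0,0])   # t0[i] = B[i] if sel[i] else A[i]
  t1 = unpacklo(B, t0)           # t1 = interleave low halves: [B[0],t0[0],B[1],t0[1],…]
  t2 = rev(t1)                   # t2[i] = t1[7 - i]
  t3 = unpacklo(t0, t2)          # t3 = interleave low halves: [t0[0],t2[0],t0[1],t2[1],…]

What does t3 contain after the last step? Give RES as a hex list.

RES = [0x0b, 0x90, 0x86, 0x2d, 0x7e, 0x7e, 0x90, 0x7e]

t0 = [0x0b, 0x86, 0x7e, 0x90, 0xf1, 0xdd, 0xd3, 0xf7]
t1 = [0x0b, 0x0b, 0x47, 0x86, 0x7e, 0x7e, 0x2d, 0x90]
t2 = [0x90, 0x2d, 0x7e, 0x7e, 0x86, 0x47, 0x0b, 0x0b]
t3 = [0x0b, 0x90, 0x86, 0x2d, 0x7e, 0x7e, 0x90, 0x7e]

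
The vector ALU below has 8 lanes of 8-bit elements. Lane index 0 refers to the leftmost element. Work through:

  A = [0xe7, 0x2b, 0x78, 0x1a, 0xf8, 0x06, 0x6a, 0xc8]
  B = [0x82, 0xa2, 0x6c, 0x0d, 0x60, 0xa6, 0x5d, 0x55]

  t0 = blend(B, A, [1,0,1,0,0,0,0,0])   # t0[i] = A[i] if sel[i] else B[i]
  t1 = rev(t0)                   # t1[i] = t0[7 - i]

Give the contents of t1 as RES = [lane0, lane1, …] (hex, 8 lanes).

RES = [0x55, 0x5d, 0xa6, 0x60, 0x0d, 0x78, 0xa2, 0xe7]

t0 = [0xe7, 0xa2, 0x78, 0x0d, 0x60, 0xa6, 0x5d, 0x55]
t1 = [0x55, 0x5d, 0xa6, 0x60, 0x0d, 0x78, 0xa2, 0xe7]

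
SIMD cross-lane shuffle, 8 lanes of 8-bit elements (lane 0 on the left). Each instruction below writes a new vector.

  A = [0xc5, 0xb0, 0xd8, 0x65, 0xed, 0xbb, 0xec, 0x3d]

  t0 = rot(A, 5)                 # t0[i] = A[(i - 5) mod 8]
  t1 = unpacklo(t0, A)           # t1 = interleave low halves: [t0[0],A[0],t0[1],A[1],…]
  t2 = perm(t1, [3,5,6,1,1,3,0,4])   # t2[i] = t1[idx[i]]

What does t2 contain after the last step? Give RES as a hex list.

RES = [0xb0, 0xd8, 0xec, 0xc5, 0xc5, 0xb0, 0x65, 0xbb]

  t0: 65 ed bb ec 3d c5 b0 d8
  t1: 65 c5 ed b0 bb d8 ec 65
  t2: b0 d8 ec c5 c5 b0 65 bb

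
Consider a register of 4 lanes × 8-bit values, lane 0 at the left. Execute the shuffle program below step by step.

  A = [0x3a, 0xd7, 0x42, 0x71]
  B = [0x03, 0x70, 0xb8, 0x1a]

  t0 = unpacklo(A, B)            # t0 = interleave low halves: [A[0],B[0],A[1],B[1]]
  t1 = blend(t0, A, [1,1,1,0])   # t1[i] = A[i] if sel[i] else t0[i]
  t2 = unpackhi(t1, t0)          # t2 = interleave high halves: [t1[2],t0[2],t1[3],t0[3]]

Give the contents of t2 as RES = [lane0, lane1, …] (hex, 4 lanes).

  t0: 3a 03 d7 70
  t1: 3a d7 42 70
  t2: 42 d7 70 70

RES = [0x42, 0xd7, 0x70, 0x70]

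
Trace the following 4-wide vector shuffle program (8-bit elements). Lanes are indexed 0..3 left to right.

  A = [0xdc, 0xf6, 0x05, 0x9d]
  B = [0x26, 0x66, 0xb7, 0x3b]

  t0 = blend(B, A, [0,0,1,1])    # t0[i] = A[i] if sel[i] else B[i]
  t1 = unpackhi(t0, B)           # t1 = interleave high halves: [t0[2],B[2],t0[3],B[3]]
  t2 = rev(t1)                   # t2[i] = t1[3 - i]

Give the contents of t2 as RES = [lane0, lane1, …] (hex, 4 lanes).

RES = [0x3b, 0x9d, 0xb7, 0x05]

t0 = [0x26, 0x66, 0x05, 0x9d]
t1 = [0x05, 0xb7, 0x9d, 0x3b]
t2 = [0x3b, 0x9d, 0xb7, 0x05]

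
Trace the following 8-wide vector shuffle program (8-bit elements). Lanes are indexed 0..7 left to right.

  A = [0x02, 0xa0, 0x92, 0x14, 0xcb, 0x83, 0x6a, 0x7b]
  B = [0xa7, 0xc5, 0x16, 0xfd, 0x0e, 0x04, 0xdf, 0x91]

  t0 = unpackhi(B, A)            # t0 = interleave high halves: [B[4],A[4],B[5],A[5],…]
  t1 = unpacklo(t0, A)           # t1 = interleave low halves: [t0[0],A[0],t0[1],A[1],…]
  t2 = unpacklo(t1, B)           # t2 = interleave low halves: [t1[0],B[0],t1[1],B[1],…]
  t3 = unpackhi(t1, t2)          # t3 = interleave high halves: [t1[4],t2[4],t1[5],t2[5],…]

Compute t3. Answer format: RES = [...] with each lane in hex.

  t0: 0e cb 04 83 df 6a 91 7b
  t1: 0e 02 cb a0 04 92 83 14
  t2: 0e a7 02 c5 cb 16 a0 fd
  t3: 04 cb 92 16 83 a0 14 fd

RES = [ 0x04  0xcb  0x92  0x16  0x83  0xa0  0x14  0xfd ]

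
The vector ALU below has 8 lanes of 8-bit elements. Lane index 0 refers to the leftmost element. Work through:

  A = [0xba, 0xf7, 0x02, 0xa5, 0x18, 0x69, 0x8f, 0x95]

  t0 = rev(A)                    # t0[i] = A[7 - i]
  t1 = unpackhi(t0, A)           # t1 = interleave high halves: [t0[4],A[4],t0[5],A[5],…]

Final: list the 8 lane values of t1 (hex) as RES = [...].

  t0: 95 8f 69 18 a5 02 f7 ba
  t1: a5 18 02 69 f7 8f ba 95

RES = [ 0xa5  0x18  0x02  0x69  0xf7  0x8f  0xba  0x95 ]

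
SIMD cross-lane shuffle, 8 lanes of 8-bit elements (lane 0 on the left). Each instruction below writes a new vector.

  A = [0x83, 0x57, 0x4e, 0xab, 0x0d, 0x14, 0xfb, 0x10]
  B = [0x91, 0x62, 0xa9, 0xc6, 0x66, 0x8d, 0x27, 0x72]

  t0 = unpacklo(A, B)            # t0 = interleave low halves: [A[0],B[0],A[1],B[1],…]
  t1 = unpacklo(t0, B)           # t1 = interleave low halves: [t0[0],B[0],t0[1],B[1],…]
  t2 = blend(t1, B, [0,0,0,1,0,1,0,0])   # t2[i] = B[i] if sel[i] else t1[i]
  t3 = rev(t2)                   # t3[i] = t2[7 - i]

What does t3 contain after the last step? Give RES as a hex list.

t0 = [0x83, 0x91, 0x57, 0x62, 0x4e, 0xa9, 0xab, 0xc6]
t1 = [0x83, 0x91, 0x91, 0x62, 0x57, 0xa9, 0x62, 0xc6]
t2 = [0x83, 0x91, 0x91, 0xc6, 0x57, 0x8d, 0x62, 0xc6]
t3 = [0xc6, 0x62, 0x8d, 0x57, 0xc6, 0x91, 0x91, 0x83]

RES = [0xc6, 0x62, 0x8d, 0x57, 0xc6, 0x91, 0x91, 0x83]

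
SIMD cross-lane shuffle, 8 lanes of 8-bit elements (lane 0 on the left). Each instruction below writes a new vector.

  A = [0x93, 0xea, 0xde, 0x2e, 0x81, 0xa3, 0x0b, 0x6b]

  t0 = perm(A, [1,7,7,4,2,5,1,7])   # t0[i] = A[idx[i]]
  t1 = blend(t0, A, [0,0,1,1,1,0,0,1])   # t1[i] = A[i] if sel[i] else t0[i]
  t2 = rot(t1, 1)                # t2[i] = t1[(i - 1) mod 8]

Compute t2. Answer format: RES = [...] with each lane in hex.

RES = [0x6b, 0xea, 0x6b, 0xde, 0x2e, 0x81, 0xa3, 0xea]

t0 = [0xea, 0x6b, 0x6b, 0x81, 0xde, 0xa3, 0xea, 0x6b]
t1 = [0xea, 0x6b, 0xde, 0x2e, 0x81, 0xa3, 0xea, 0x6b]
t2 = [0x6b, 0xea, 0x6b, 0xde, 0x2e, 0x81, 0xa3, 0xea]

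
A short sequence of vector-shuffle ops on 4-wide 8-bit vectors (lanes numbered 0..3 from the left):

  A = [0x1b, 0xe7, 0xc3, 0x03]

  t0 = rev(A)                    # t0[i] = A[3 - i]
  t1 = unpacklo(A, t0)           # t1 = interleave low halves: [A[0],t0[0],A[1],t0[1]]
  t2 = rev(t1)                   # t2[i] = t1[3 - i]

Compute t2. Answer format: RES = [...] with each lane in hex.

→ t0 |03|c3|e7|1b|
→ t1 |1b|03|e7|c3|
→ t2 |c3|e7|03|1b|

RES = [ 0xc3  0xe7  0x03  0x1b ]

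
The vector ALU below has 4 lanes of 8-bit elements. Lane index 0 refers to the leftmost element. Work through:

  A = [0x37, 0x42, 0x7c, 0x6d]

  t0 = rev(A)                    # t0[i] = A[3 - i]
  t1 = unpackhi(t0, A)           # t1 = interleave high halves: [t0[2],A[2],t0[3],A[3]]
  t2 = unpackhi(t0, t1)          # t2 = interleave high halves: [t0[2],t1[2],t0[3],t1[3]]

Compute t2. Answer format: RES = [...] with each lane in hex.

  t0: 6d 7c 42 37
  t1: 42 7c 37 6d
  t2: 42 37 37 6d

RES = [ 0x42  0x37  0x37  0x6d ]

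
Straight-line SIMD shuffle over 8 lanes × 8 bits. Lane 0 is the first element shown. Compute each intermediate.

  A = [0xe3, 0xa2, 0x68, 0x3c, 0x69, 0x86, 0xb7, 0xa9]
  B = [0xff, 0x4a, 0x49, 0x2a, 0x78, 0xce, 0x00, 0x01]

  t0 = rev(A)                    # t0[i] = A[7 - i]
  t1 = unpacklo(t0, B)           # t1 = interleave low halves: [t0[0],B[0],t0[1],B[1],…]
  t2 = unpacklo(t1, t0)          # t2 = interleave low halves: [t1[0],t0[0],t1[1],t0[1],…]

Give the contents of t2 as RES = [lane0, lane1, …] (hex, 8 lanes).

t0 = [0xa9, 0xb7, 0x86, 0x69, 0x3c, 0x68, 0xa2, 0xe3]
t1 = [0xa9, 0xff, 0xb7, 0x4a, 0x86, 0x49, 0x69, 0x2a]
t2 = [0xa9, 0xa9, 0xff, 0xb7, 0xb7, 0x86, 0x4a, 0x69]

RES = [0xa9, 0xa9, 0xff, 0xb7, 0xb7, 0x86, 0x4a, 0x69]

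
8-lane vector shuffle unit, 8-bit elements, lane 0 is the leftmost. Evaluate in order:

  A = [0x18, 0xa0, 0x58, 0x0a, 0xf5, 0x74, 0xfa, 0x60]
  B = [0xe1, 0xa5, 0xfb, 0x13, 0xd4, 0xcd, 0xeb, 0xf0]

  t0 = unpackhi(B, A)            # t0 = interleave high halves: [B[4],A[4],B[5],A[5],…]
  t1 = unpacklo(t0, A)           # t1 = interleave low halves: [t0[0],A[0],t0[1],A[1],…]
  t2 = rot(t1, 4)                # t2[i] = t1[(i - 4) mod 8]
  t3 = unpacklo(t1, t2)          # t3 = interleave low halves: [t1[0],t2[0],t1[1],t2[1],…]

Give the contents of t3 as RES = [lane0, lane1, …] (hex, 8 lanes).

RES = [0xd4, 0xcd, 0x18, 0x58, 0xf5, 0x74, 0xa0, 0x0a]

→ t0 |d4|f5|cd|74|eb|fa|f0|60|
→ t1 |d4|18|f5|a0|cd|58|74|0a|
→ t2 |cd|58|74|0a|d4|18|f5|a0|
→ t3 |d4|cd|18|58|f5|74|a0|0a|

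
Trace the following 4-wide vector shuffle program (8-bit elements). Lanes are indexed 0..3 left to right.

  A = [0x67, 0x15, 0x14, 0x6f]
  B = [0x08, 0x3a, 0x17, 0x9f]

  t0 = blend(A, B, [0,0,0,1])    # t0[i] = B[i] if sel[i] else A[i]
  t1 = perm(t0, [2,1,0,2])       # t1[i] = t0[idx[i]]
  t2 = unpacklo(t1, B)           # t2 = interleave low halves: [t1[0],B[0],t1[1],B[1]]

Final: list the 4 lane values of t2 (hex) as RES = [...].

RES = [0x14, 0x08, 0x15, 0x3a]

  t0: 67 15 14 9f
  t1: 14 15 67 14
  t2: 14 08 15 3a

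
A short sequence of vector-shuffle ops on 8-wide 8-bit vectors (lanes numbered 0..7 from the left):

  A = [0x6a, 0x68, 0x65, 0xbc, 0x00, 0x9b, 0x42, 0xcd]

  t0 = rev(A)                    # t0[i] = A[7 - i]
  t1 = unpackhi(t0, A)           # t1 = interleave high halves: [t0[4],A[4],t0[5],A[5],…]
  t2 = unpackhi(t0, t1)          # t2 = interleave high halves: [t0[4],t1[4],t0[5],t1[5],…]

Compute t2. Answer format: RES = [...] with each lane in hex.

RES = [ 0xbc  0x68  0x65  0x42  0x68  0x6a  0x6a  0xcd ]

t0 = [0xcd, 0x42, 0x9b, 0x00, 0xbc, 0x65, 0x68, 0x6a]
t1 = [0xbc, 0x00, 0x65, 0x9b, 0x68, 0x42, 0x6a, 0xcd]
t2 = [0xbc, 0x68, 0x65, 0x42, 0x68, 0x6a, 0x6a, 0xcd]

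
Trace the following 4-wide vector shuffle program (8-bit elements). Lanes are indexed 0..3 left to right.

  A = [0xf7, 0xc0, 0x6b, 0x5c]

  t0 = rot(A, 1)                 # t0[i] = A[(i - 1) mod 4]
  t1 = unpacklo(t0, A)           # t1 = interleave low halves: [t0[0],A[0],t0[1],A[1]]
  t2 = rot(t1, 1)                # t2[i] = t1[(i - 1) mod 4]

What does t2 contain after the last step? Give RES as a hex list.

t0 = [0x5c, 0xf7, 0xc0, 0x6b]
t1 = [0x5c, 0xf7, 0xf7, 0xc0]
t2 = [0xc0, 0x5c, 0xf7, 0xf7]

RES = [ 0xc0  0x5c  0xf7  0xf7 ]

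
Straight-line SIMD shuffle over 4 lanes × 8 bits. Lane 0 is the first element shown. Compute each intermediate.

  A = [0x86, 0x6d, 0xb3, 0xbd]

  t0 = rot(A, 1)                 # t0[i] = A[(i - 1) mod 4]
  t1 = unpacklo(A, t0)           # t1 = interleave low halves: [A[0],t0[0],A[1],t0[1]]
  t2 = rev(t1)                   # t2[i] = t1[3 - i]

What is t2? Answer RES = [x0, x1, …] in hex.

RES = [0x86, 0x6d, 0xbd, 0x86]

→ t0 |bd|86|6d|b3|
→ t1 |86|bd|6d|86|
→ t2 |86|6d|bd|86|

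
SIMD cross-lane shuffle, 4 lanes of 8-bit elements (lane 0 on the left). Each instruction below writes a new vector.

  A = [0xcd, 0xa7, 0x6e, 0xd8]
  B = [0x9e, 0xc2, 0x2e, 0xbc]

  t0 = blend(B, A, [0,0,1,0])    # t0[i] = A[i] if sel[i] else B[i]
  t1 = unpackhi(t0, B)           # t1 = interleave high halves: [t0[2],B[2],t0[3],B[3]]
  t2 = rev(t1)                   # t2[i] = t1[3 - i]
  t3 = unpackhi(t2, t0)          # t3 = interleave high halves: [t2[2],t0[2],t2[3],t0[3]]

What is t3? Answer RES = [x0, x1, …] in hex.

t0 = [0x9e, 0xc2, 0x6e, 0xbc]
t1 = [0x6e, 0x2e, 0xbc, 0xbc]
t2 = [0xbc, 0xbc, 0x2e, 0x6e]
t3 = [0x2e, 0x6e, 0x6e, 0xbc]

RES = [ 0x2e  0x6e  0x6e  0xbc ]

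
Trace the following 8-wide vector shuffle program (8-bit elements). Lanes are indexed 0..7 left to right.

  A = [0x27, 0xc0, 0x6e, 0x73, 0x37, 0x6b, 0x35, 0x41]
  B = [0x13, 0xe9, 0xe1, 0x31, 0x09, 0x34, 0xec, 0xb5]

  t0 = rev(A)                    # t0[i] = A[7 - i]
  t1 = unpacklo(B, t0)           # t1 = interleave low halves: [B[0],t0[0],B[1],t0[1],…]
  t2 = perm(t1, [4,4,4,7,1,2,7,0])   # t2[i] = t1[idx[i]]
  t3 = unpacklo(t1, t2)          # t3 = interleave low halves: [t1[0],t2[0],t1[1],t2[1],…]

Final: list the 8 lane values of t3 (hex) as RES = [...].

→ t0 |41|35|6b|37|73|6e|c0|27|
→ t1 |13|41|e9|35|e1|6b|31|37|
→ t2 |e1|e1|e1|37|41|e9|37|13|
→ t3 |13|e1|41|e1|e9|e1|35|37|

RES = [ 0x13  0xe1  0x41  0xe1  0xe9  0xe1  0x35  0x37 ]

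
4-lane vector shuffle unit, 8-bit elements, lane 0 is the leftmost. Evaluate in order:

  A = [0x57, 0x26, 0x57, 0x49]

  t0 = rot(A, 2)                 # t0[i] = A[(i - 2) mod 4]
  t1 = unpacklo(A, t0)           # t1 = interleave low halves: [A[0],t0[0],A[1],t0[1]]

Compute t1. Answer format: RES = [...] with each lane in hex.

→ t0 |57|49|57|26|
→ t1 |57|57|26|49|

RES = [0x57, 0x57, 0x26, 0x49]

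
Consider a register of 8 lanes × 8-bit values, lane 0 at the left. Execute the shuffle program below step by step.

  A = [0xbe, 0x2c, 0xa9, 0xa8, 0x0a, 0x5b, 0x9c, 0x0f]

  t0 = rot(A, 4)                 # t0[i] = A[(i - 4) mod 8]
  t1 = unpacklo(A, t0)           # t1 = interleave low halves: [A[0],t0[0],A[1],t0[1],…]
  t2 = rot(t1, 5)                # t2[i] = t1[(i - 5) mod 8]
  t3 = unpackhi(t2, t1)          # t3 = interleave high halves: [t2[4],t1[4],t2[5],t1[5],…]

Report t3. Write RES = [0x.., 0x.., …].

t0 = [0x0a, 0x5b, 0x9c, 0x0f, 0xbe, 0x2c, 0xa9, 0xa8]
t1 = [0xbe, 0x0a, 0x2c, 0x5b, 0xa9, 0x9c, 0xa8, 0x0f]
t2 = [0x5b, 0xa9, 0x9c, 0xa8, 0x0f, 0xbe, 0x0a, 0x2c]
t3 = [0x0f, 0xa9, 0xbe, 0x9c, 0x0a, 0xa8, 0x2c, 0x0f]

RES = [0x0f, 0xa9, 0xbe, 0x9c, 0x0a, 0xa8, 0x2c, 0x0f]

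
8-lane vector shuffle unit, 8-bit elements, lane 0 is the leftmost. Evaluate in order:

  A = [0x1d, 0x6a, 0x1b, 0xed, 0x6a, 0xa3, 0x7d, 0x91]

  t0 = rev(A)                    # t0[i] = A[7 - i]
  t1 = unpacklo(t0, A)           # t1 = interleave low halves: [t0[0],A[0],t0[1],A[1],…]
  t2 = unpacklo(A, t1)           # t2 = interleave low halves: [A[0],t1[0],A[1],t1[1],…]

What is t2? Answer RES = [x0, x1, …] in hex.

RES = [ 0x1d  0x91  0x6a  0x1d  0x1b  0x7d  0xed  0x6a ]

  t0: 91 7d a3 6a ed 1b 6a 1d
  t1: 91 1d 7d 6a a3 1b 6a ed
  t2: 1d 91 6a 1d 1b 7d ed 6a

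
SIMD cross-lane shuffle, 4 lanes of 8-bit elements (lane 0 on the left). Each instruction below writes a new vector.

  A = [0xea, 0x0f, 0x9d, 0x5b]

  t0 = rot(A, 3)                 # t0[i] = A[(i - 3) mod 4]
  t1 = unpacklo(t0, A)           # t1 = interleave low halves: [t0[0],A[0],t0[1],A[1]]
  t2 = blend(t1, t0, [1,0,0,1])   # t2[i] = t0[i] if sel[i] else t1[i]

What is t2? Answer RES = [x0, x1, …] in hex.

RES = [0x0f, 0xea, 0x9d, 0xea]

t0 = [0x0f, 0x9d, 0x5b, 0xea]
t1 = [0x0f, 0xea, 0x9d, 0x0f]
t2 = [0x0f, 0xea, 0x9d, 0xea]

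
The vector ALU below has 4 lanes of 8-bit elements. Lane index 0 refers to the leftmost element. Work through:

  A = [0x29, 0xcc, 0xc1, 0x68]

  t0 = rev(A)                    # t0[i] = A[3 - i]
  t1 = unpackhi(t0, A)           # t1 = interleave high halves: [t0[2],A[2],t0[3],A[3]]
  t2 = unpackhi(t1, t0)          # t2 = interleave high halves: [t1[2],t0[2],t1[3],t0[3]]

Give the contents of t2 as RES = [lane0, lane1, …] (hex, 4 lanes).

RES = [ 0x29  0xcc  0x68  0x29 ]

t0 = [0x68, 0xc1, 0xcc, 0x29]
t1 = [0xcc, 0xc1, 0x29, 0x68]
t2 = [0x29, 0xcc, 0x68, 0x29]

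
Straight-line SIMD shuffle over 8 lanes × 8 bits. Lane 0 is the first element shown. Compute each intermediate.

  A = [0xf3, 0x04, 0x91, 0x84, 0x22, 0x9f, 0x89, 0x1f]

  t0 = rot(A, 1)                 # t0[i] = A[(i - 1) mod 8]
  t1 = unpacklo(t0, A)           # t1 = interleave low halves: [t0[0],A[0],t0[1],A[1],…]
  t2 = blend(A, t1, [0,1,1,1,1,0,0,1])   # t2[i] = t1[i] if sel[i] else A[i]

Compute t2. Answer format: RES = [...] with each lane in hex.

RES = [0xf3, 0xf3, 0xf3, 0x04, 0x04, 0x9f, 0x89, 0x84]

t0 = [0x1f, 0xf3, 0x04, 0x91, 0x84, 0x22, 0x9f, 0x89]
t1 = [0x1f, 0xf3, 0xf3, 0x04, 0x04, 0x91, 0x91, 0x84]
t2 = [0xf3, 0xf3, 0xf3, 0x04, 0x04, 0x9f, 0x89, 0x84]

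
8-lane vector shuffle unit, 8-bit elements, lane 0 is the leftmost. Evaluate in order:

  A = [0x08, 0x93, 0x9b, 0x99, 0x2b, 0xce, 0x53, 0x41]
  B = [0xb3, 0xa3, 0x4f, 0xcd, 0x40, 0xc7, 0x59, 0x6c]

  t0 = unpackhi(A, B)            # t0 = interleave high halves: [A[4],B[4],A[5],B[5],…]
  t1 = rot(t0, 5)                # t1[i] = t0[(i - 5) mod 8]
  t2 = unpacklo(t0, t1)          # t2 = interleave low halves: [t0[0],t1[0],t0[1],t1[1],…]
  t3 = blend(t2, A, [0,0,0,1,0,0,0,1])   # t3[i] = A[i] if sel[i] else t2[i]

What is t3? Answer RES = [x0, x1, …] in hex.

  t0: 2b 40 ce c7 53 59 41 6c
  t1: c7 53 59 41 6c 2b 40 ce
  t2: 2b c7 40 53 ce 59 c7 41
  t3: 2b c7 40 99 ce 59 c7 41

RES = [ 0x2b  0xc7  0x40  0x99  0xce  0x59  0xc7  0x41 ]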